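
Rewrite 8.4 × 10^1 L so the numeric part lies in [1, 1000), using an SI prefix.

84 L

= 84 L; mantissa already in [1, 1000).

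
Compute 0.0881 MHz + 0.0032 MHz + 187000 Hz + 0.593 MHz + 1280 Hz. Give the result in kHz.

In kHz:
  0.0881 MHz = 0.0881 × 10³ kHz = 88.1
  0.0032 MHz = 0.0032 × 10³ kHz = 3.2
  187000 Hz = 187000 × 10⁻³ kHz = 187
  0.593 MHz = 0.593 × 10³ kHz = 593
  1280 Hz = 1280 × 10⁻³ kHz = 1.28
Sum: 88.1 + 3.2 + 187 + 593 + 1.28 = 872.58

872.58 kHz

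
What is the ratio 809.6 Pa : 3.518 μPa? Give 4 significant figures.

(809.6) / (3.518 × 10^-6) = 230.13 × 10^6

230100000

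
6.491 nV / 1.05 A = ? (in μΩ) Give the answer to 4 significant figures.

0.006182 μΩ

(6.491e-9) / (1.05) = 6.1819e-9 Ω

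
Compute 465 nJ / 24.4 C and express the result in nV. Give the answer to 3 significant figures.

19.1 nV

(465 × 10^-9) / (24.4) = 19.057 × 10^-9 V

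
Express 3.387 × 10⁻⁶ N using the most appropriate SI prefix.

3.387 uN

= 3.387 × 10⁻⁶ N; 10⁻⁶ is micro.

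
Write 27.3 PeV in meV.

27300000000000000000 meV

peta = 1e15, milli = 1e-3; factor is 1e18.
27.3 × 1e18 = 27300000000000000000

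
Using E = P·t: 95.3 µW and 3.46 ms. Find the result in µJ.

0.329738 µJ

95.3e-6 × 3.46e-3 = 329.738e-9 J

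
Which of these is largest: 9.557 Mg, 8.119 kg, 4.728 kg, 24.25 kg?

9.557 Mg = 9557000 g
8.119 kg = 8119 g
4.728 kg = 4728 g
24.25 kg = 24250 g

9.557 Mg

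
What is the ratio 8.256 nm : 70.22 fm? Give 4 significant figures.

117600

(8.256 × 10⁻⁹) / (70.22 × 10⁻¹⁵) = 0.11757 × 10⁶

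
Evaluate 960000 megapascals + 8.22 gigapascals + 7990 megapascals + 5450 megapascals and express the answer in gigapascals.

981.66 gigapascals

In gigapascals:
  960000 megapascals = 960000 × 10^-3 gigapascals = 960
  8.22 gigapascals → 8.22
  7990 megapascals = 7990 × 10^-3 gigapascals = 7.99
  5450 megapascals = 5450 × 10^-3 gigapascals = 5.45
Sum: 960 + 8.22 + 7.99 + 5.45 = 981.66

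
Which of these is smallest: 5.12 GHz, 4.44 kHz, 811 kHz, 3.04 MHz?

5.12 GHz = 5120000000 Hz
4.44 kHz = 4440 Hz
811 kHz = 811000 Hz
3.04 MHz = 3040000 Hz

4.44 kHz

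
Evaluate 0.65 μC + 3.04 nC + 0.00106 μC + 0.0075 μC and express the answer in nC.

In nC:
  0.65 μC = 0.65 × 10^3 nC = 650
  3.04 nC → 3.04
  0.00106 μC = 0.00106 × 10^3 nC = 1.06
  0.0075 μC = 0.0075 × 10^3 nC = 7.5
Sum: 650 + 3.04 + 1.06 + 7.5 = 661.6

661.6 nC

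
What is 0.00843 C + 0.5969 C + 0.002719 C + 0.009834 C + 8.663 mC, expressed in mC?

626.546 mC

In mC:
  0.00843 C = 0.00843 × 10³ mC = 8.43
  0.5969 C = 0.5969 × 10³ mC = 596.9
  0.002719 C = 0.002719 × 10³ mC = 2.719
  0.009834 C = 0.009834 × 10³ mC = 9.834
  8.663 mC → 8.663
Sum: 8.43 + 596.9 + 2.719 + 9.834 + 8.663 = 626.546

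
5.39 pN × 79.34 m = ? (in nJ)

5.39e-12 × 79.34 = 427.6426e-12 J

0.4276426 nJ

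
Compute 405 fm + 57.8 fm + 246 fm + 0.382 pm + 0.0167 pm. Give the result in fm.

In fm:
  405 fm → 405
  57.8 fm → 57.8
  246 fm → 246
  0.382 pm = 0.382 × 10³ fm = 382
  0.0167 pm = 0.0167 × 10³ fm = 16.7
Sum: 405 + 57.8 + 246 + 382 + 16.7 = 1107.5

1107.5 fm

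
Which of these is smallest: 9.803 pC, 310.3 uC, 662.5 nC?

9.803 pC

9.803 pC = 0.000000000009803 C
310.3 uC = 0.0003103 C
662.5 nC = 0.0000006625 C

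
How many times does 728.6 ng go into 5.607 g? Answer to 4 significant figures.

7696000

(5.607) / (728.6 × 10⁻⁹) = 0.0076956 × 10⁹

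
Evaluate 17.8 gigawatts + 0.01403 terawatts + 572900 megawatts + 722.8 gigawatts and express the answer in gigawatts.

1327.53 gigawatts

In gigawatts:
  17.8 gigawatts → 17.8
  0.01403 terawatts = 0.01403 × 10^3 gigawatts = 14.03
  572900 megawatts = 572900 × 10^-3 gigawatts = 572.9
  722.8 gigawatts → 722.8
Sum: 17.8 + 14.03 + 572.9 + 722.8 = 1327.53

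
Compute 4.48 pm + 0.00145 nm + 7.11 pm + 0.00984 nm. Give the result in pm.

In pm:
  4.48 pm → 4.48
  0.00145 nm = 0.00145e3 pm = 1.45
  7.11 pm → 7.11
  0.00984 nm = 0.00984e3 pm = 9.84
Sum: 4.48 + 1.45 + 7.11 + 9.84 = 22.88

22.88 pm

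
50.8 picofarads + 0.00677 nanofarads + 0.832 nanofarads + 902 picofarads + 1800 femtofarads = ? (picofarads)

In picofarads:
  50.8 picofarads → 50.8
  0.00677 nanofarads = 0.00677 × 10³ picofarads = 6.77
  0.832 nanofarads = 0.832 × 10³ picofarads = 832
  902 picofarads → 902
  1800 femtofarads = 1800 × 10⁻³ picofarads = 1.8
Sum: 50.8 + 6.77 + 832 + 902 + 1.8 = 1793.37

1793.37 picofarads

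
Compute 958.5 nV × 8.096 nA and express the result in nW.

0.000007760016 nW

958.5 × 10^-9 × 8.096 × 10^-9 = 7760.016 × 10^-18 W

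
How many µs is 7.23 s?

(no prefix) = 1e0, micro = 1e-6; factor is 1e6.
7.23 × 1e6 = 7230000

7230000 µs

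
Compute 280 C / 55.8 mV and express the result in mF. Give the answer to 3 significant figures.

5020000 mF

(280) / (55.8e-3) = 5.0179e3 F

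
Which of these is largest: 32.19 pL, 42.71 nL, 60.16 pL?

42.71 nL

32.19 pL = 0.00000000003219 L
42.71 nL = 0.00000004271 L
60.16 pL = 0.00000000006016 L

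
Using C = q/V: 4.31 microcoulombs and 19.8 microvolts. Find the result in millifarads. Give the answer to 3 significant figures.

218 millifarads

(4.31e-6) / (19.8e-6) = 0.21768 F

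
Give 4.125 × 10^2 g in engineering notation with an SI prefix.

= 412.5 g; mantissa already in [1, 1000).

412.5 g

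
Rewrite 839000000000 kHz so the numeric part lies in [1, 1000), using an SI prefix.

= 839e12 Hz; 1e12 is tera.

839 THz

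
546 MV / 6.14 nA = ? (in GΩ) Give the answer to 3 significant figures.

88900000 GΩ

(546e6) / (6.14e-9) = 88.925e15 Ω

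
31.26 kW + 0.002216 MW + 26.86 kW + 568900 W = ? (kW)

629.236 kW

In kW:
  31.26 kW → 31.26
  0.002216 MW = 0.002216 × 10^3 kW = 2.216
  26.86 kW → 26.86
  568900 W = 568900 × 10^-3 kW = 568.9
Sum: 31.26 + 2.216 + 26.86 + 568.9 = 629.236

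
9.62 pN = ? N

pico = 10^-12, (no prefix) = 10^0; factor is 10^-12.
9.62 × 10^-12 = 0.00000000000962

0.00000000000962 N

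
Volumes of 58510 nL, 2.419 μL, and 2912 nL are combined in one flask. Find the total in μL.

In μL:
  58510 nL = 58510 × 10⁻³ μL = 58.51
  2.419 μL → 2.419
  2912 nL = 2912 × 10⁻³ μL = 2.912
Sum: 58.51 + 2.419 + 2.912 = 63.841

63.841 μL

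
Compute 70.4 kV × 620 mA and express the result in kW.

43.648 kW

70.4e3 × 620e-3 = 43648 W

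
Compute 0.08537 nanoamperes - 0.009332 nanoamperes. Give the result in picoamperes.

76.038 picoamperes

In picoamperes:
  0.08537 nanoamperes = 0.08537 × 10³ picoamperes = 85.37
  0.009332 nanoamperes = 0.009332 × 10³ picoamperes = 9.332
Difference: 85.37 - 9.332 = 76.038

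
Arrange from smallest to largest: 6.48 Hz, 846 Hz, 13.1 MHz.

6.48 Hz < 846 Hz < 13.1 MHz

6.48 Hz = 6.48 Hz
846 Hz = 846 Hz
13.1 MHz = 13100000 Hz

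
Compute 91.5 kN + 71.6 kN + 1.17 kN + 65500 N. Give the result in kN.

In kN:
  91.5 kN → 91.5
  71.6 kN → 71.6
  1.17 kN → 1.17
  65500 N = 65500 × 10^-3 kN = 65.5
Sum: 91.5 + 71.6 + 1.17 + 65.5 = 229.77

229.77 kN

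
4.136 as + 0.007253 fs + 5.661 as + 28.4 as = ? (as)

In as:
  4.136 as → 4.136
  0.007253 fs = 0.007253 × 10^3 as = 7.253
  5.661 as → 5.661
  28.4 as → 28.4
Sum: 4.136 + 7.253 + 5.661 + 28.4 = 45.45

45.45 as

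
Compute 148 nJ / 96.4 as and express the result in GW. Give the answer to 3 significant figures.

(148 × 10⁻⁹) / (96.4 × 10⁻¹⁸) = 1.5353 × 10⁹ W

1.54 GW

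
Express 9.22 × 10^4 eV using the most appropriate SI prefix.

= 92.2 × 10^3 eV; 10^3 is kilo.

92.2 keV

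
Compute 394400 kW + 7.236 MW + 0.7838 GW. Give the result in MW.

In MW:
  394400 kW = 394400e-3 MW = 394.4
  7.236 MW → 7.236
  0.7838 GW = 0.7838e3 MW = 783.8
Sum: 394.4 + 7.236 + 783.8 = 1185.436

1185.436 MW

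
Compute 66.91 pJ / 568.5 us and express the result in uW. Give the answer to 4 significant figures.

(66.91 × 10⁻¹²) / (568.5 × 10⁻⁶) = 0.117696 × 10⁻⁶ W

0.1177 uW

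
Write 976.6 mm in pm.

milli = 10⁻³, pico = 10⁻¹²; factor is 10⁹.
976.6 × 10⁹ = 976600000000

976600000000 pm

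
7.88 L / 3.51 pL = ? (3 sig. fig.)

2250000000000

(7.88) / (3.51 × 10^-12) = 2.245 × 10^12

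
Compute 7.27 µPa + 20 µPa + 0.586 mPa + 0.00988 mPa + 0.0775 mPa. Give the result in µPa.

700.65 µPa

In µPa:
  7.27 µPa → 7.27
  20 µPa → 20
  0.586 mPa = 0.586 × 10^3 µPa = 586
  0.00988 mPa = 0.00988 × 10^3 µPa = 9.88
  0.0775 mPa = 0.0775 × 10^3 µPa = 77.5
Sum: 7.27 + 20 + 586 + 9.88 + 77.5 = 700.65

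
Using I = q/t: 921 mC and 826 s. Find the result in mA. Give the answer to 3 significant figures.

(921 × 10⁻³) / (826) = 1.115 × 10⁻³ A

1.12 mA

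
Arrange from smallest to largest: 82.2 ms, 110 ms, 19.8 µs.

19.8 µs < 82.2 ms < 110 ms

82.2 ms = 0.0822 s
110 ms = 0.11 s
19.8 µs = 0.0000198 s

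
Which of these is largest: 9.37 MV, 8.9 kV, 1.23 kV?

9.37 MV

9.37 MV = 9370000 V
8.9 kV = 8900 V
1.23 kV = 1230 V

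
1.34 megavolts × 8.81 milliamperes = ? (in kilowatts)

1.34 × 10^6 × 8.81 × 10^-3 = 11.8054 × 10^3 W

11.8054 kilowatts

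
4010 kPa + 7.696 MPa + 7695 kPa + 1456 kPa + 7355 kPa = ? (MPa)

28.212 MPa

In MPa:
  4010 kPa = 4010 × 10^-3 MPa = 4.01
  7.696 MPa → 7.696
  7695 kPa = 7695 × 10^-3 MPa = 7.695
  1456 kPa = 1456 × 10^-3 MPa = 1.456
  7355 kPa = 7355 × 10^-3 MPa = 7.355
Sum: 4.01 + 7.696 + 7.695 + 1.456 + 7.355 = 28.212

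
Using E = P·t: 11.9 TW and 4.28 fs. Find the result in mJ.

50.932 mJ

11.9e12 × 4.28e-15 = 50.932e-3 J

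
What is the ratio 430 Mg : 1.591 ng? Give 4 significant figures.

270300000000000000

(430e6) / (1.591e-9) = 270.27e15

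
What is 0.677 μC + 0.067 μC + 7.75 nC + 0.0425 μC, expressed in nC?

In nC:
  0.677 μC = 0.677 × 10^3 nC = 677
  0.067 μC = 0.067 × 10^3 nC = 67
  7.75 nC → 7.75
  0.0425 μC = 0.0425 × 10^3 nC = 42.5
Sum: 677 + 67 + 7.75 + 42.5 = 794.25

794.25 nC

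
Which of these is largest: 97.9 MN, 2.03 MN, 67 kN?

97.9 MN

97.9 MN = 97900000 N
2.03 MN = 2030000 N
67 kN = 67000 N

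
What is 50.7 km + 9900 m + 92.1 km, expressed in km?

152.7 km

In km:
  50.7 km → 50.7
  9900 m = 9900 × 10^-3 km = 9.9
  92.1 km → 92.1
Sum: 50.7 + 9.9 + 92.1 = 152.7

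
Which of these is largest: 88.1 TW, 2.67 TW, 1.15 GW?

88.1 TW = 88100000000000 W
2.67 TW = 2670000000000 W
1.15 GW = 1150000000 W

88.1 TW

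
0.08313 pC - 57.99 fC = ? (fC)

In fC:
  0.08313 pC = 0.08313e3 fC = 83.13
  57.99 fC → 57.99
Difference: 83.13 - 57.99 = 25.14

25.14 fC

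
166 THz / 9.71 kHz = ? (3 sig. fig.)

17100000000

(166 × 10^12) / (9.71 × 10^3) = 17.1 × 10^9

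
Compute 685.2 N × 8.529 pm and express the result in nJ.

5.8440708 nJ

685.2 × 8.529e-12 = 5844.0708e-12 J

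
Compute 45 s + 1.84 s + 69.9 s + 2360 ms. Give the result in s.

In s:
  45 s → 45
  1.84 s → 1.84
  69.9 s → 69.9
  2360 ms = 2360 × 10^-3 s = 2.36
Sum: 45 + 1.84 + 69.9 + 2.36 = 119.1

119.1 s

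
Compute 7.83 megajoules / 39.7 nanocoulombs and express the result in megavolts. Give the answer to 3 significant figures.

(7.83e6) / (39.7e-9) = 0.19723e15 V

197000000 megavolts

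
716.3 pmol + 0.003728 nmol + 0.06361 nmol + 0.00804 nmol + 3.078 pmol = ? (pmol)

794.756 pmol

In pmol:
  716.3 pmol → 716.3
  0.003728 nmol = 0.003728e3 pmol = 3.728
  0.06361 nmol = 0.06361e3 pmol = 63.61
  0.00804 nmol = 0.00804e3 pmol = 8.04
  3.078 pmol → 3.078
Sum: 716.3 + 3.728 + 63.61 + 8.04 + 3.078 = 794.756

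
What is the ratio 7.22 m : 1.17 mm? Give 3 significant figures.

(7.22) / (1.17 × 10^-3) = 6.171 × 10^3

6170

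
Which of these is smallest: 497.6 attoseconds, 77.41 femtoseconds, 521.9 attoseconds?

497.6 attoseconds = 0.0000000000000004976 seconds
77.41 femtoseconds = 0.00000000000007741 seconds
521.9 attoseconds = 0.0000000000000005219 seconds

497.6 attoseconds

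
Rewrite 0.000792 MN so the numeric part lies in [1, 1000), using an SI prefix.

792 N

= 792 N; mantissa already in [1, 1000).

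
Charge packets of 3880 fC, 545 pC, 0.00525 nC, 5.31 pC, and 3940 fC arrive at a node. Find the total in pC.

563.38 pC

In pC:
  3880 fC = 3880 × 10^-3 pC = 3.88
  545 pC → 545
  0.00525 nC = 0.00525 × 10^3 pC = 5.25
  5.31 pC → 5.31
  3940 fC = 3940 × 10^-3 pC = 3.94
Sum: 3.88 + 545 + 5.25 + 5.31 + 3.94 = 563.38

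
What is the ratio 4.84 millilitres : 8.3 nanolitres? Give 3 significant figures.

583000

(4.84 × 10⁻³) / (8.3 × 10⁻⁹) = 0.5831 × 10⁶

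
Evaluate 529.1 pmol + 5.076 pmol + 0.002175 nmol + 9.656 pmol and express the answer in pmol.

In pmol:
  529.1 pmol → 529.1
  5.076 pmol → 5.076
  0.002175 nmol = 0.002175 × 10^3 pmol = 2.175
  9.656 pmol → 9.656
Sum: 529.1 + 5.076 + 2.175 + 9.656 = 546.007

546.007 pmol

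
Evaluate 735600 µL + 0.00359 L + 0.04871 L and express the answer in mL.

787.9 mL

In mL:
  735600 µL = 735600e-3 mL = 735.6
  0.00359 L = 0.00359e3 mL = 3.59
  0.04871 L = 0.04871e3 mL = 48.71
Sum: 735.6 + 3.59 + 48.71 = 787.9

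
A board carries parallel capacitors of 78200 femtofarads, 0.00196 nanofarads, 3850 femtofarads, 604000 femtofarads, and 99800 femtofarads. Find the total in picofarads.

In picofarads:
  78200 femtofarads = 78200e-3 picofarads = 78.2
  0.00196 nanofarads = 0.00196e3 picofarads = 1.96
  3850 femtofarads = 3850e-3 picofarads = 3.85
  604000 femtofarads = 604000e-3 picofarads = 604
  99800 femtofarads = 99800e-3 picofarads = 99.8
Sum: 78.2 + 1.96 + 3.85 + 604 + 99.8 = 787.81

787.81 picofarads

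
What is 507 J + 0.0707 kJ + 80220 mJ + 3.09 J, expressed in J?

In J:
  507 J → 507
  0.0707 kJ = 0.0707e3 J = 70.7
  80220 mJ = 80220e-3 J = 80.22
  3.09 J → 3.09
Sum: 507 + 70.7 + 80.22 + 3.09 = 661.01

661.01 J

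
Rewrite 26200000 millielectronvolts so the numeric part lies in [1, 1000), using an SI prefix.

26.2 kiloelectronvolts

= 26.2 × 10^3 electronvolts; 10^3 is kilo.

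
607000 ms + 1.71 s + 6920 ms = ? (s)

In s:
  607000 ms = 607000e-3 s = 607
  1.71 s → 1.71
  6920 ms = 6920e-3 s = 6.92
Sum: 607 + 1.71 + 6.92 = 615.63

615.63 s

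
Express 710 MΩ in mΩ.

710000000000 mΩ

mega = 10^6, milli = 10^-3; factor is 10^9.
710 × 10^9 = 710000000000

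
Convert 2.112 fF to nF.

femto = 10⁻¹⁵, nano = 10⁻⁹; factor is 10⁻⁶.
2.112 × 10⁻⁶ = 0.000002112

0.000002112 nF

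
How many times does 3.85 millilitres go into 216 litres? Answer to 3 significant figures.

56100

(216) / (3.85e-3) = 56.1e3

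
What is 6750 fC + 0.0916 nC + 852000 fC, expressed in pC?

950.35 pC

In pC:
  6750 fC = 6750 × 10⁻³ pC = 6.75
  0.0916 nC = 0.0916 × 10³ pC = 91.6
  852000 fC = 852000 × 10⁻³ pC = 852
Sum: 6.75 + 91.6 + 852 = 950.35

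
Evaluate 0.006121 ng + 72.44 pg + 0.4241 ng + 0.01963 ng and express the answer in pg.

In pg:
  0.006121 ng = 0.006121 × 10³ pg = 6.121
  72.44 pg → 72.44
  0.4241 ng = 0.4241 × 10³ pg = 424.1
  0.01963 ng = 0.01963 × 10³ pg = 19.63
Sum: 6.121 + 72.44 + 424.1 + 19.63 = 522.291

522.291 pg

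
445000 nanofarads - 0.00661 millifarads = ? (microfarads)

In microfarads:
  445000 nanofarads = 445000 × 10⁻³ microfarads = 445
  0.00661 millifarads = 0.00661 × 10³ microfarads = 6.61
Difference: 445 - 6.61 = 438.39

438.39 microfarads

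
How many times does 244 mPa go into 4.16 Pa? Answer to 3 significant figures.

17.0

(4.16) / (244 × 10⁻³) = 0.01705 × 10³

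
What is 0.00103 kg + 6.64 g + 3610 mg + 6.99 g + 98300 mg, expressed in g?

116.57 g

In g:
  0.00103 kg = 0.00103e3 g = 1.03
  6.64 g → 6.64
  3610 mg = 3610e-3 g = 3.61
  6.99 g → 6.99
  98300 mg = 98300e-3 g = 98.3
Sum: 1.03 + 6.64 + 3.61 + 6.99 + 98.3 = 116.57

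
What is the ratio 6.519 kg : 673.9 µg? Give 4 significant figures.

(6.519e3) / (673.9e-6) = 0.0096735e9

9674000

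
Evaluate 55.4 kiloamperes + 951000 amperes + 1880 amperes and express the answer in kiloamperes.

1008.28 kiloamperes

In kiloamperes:
  55.4 kiloamperes → 55.4
  951000 amperes = 951000e-3 kiloamperes = 951
  1880 amperes = 1880e-3 kiloamperes = 1.88
Sum: 55.4 + 951 + 1.88 = 1008.28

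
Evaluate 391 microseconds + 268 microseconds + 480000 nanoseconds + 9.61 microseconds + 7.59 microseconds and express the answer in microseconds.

1156.2 microseconds

In microseconds:
  391 microseconds → 391
  268 microseconds → 268
  480000 nanoseconds = 480000 × 10^-3 microseconds = 480
  9.61 microseconds → 9.61
  7.59 microseconds → 7.59
Sum: 391 + 268 + 480 + 9.61 + 7.59 = 1156.2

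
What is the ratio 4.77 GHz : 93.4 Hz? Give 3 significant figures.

(4.77 × 10⁹) / (93.4) = 0.05107 × 10⁹

51100000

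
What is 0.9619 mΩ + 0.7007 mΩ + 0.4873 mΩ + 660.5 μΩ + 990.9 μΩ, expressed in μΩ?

In μΩ:
  0.9619 mΩ = 0.9619e3 μΩ = 961.9
  0.7007 mΩ = 0.7007e3 μΩ = 700.7
  0.4873 mΩ = 0.4873e3 μΩ = 487.3
  660.5 μΩ → 660.5
  990.9 μΩ → 990.9
Sum: 961.9 + 700.7 + 487.3 + 660.5 + 990.9 = 3801.3

3801.3 μΩ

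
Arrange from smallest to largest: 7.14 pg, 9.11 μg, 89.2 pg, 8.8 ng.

7.14 pg = 0.00000000000714 g
9.11 μg = 0.00000911 g
89.2 pg = 0.0000000000892 g
8.8 ng = 0.0000000088 g

7.14 pg < 89.2 pg < 8.8 ng < 9.11 μg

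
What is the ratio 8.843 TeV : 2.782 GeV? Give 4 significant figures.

(8.843e12) / (2.782e9) = 3.1786e3

3179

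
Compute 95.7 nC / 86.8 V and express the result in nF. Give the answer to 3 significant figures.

1.10 nF

(95.7 × 10⁻⁹) / (86.8) = 1.1025 × 10⁻⁹ F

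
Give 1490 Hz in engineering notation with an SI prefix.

= 1.49 × 10³ Hz; 10³ is kilo.

1.49 kHz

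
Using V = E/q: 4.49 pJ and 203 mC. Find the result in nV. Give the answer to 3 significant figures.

0.0221 nV

(4.49 × 10^-12) / (203 × 10^-3) = 0.022118 × 10^-9 V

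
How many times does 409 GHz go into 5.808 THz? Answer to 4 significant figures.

(5.808e12) / (409e9) = 0.0142e3

14.20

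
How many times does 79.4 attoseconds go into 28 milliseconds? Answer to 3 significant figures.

(28 × 10^-3) / (79.4 × 10^-18) = 0.3526 × 10^15

353000000000000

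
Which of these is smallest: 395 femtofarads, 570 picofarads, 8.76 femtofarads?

8.76 femtofarads

395 femtofarads = 0.000000000000395 farads
570 picofarads = 0.00000000057 farads
8.76 femtofarads = 0.00000000000000876 farads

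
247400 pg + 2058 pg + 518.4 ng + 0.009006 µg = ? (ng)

In ng:
  247400 pg = 247400e-3 ng = 247.4
  2058 pg = 2058e-3 ng = 2.058
  518.4 ng → 518.4
  0.009006 µg = 0.009006e3 ng = 9.006
Sum: 247.4 + 2.058 + 518.4 + 9.006 = 776.864

776.864 ng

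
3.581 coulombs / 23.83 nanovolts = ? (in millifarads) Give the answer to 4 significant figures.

(3.581) / (23.83 × 10^-9) = 0.150273 × 10^9 F

150300000000 millifarads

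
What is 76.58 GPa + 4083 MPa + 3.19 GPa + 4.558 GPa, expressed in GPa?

In GPa:
  76.58 GPa → 76.58
  4083 MPa = 4083 × 10⁻³ GPa = 4.083
  3.19 GPa → 3.19
  4.558 GPa → 4.558
Sum: 76.58 + 4.083 + 3.19 + 4.558 = 88.411

88.411 GPa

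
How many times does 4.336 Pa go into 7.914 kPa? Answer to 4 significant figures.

1825

(7.914 × 10³) / (4.336) = 1.8252 × 10³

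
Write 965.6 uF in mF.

micro = 10⁻⁶, milli = 10⁻³; factor is 10⁻³.
965.6 × 10⁻³ = 0.9656

0.9656 mF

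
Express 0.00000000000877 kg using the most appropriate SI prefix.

= 8.77e-9 g; 1e-9 is nano.

8.77 ng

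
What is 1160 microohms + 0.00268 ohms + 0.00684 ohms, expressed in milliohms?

10.68 milliohms

In milliohms:
  1160 microohms = 1160 × 10^-3 milliohms = 1.16
  0.00268 ohms = 0.00268 × 10^3 milliohms = 2.68
  0.00684 ohms = 0.00684 × 10^3 milliohms = 6.84
Sum: 1.16 + 2.68 + 6.84 = 10.68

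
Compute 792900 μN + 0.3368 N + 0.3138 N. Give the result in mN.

1443.5 mN

In mN:
  792900 μN = 792900 × 10⁻³ mN = 792.9
  0.3368 N = 0.3368 × 10³ mN = 336.8
  0.3138 N = 0.3138 × 10³ mN = 313.8
Sum: 792.9 + 336.8 + 313.8 = 1443.5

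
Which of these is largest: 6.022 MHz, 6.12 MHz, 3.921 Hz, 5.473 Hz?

6.12 MHz

6.022 MHz = 6022000 Hz
6.12 MHz = 6120000 Hz
3.921 Hz = 3.921 Hz
5.473 Hz = 5.473 Hz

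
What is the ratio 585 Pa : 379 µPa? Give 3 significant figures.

1540000

(585) / (379 × 10⁻⁶) = 1.544 × 10⁶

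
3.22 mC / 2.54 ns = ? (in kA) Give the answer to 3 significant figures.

1270 kA

(3.22e-3) / (2.54e-9) = 1.2677e6 A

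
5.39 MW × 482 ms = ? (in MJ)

2.59798 MJ

5.39 × 10^6 × 482 × 10^-3 = 2597.98 × 10^3 J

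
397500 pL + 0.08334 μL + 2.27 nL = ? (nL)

483.11 nL

In nL:
  397500 pL = 397500 × 10⁻³ nL = 397.5
  0.08334 μL = 0.08334 × 10³ nL = 83.34
  2.27 nL → 2.27
Sum: 397.5 + 83.34 + 2.27 = 483.11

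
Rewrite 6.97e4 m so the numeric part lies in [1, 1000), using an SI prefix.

= 69.7e3 m; 1e3 is kilo.

69.7 km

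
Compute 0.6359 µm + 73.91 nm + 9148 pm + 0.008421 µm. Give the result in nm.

In nm:
  0.6359 µm = 0.6359 × 10³ nm = 635.9
  73.91 nm → 73.91
  9148 pm = 9148 × 10⁻³ nm = 9.148
  0.008421 µm = 0.008421 × 10³ nm = 8.421
Sum: 635.9 + 73.91 + 9.148 + 8.421 = 727.379

727.379 nm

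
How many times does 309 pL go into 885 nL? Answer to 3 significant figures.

2860

(885e-9) / (309e-12) = 2.864e3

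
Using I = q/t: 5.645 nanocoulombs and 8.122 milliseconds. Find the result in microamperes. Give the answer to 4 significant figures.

(5.645e-9) / (8.122e-3) = 0.695026e-6 A

0.6950 microamperes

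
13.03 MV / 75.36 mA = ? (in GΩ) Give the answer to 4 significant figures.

(13.03 × 10^6) / (75.36 × 10^-3) = 0.172903 × 10^9 Ω

0.1729 GΩ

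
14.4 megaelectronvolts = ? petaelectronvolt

mega = 1e6, peta = 1e15; factor is 1e-9.
14.4 × 1e-9 = 0.0000000144

0.0000000144 petaelectronvolts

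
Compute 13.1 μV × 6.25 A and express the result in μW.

13.1e-6 × 6.25 = 81.875e-6 W

81.875 μW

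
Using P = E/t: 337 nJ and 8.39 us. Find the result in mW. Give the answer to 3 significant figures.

(337 × 10⁻⁹) / (8.39 × 10⁻⁶) = 40.167 × 10⁻³ W

40.2 mW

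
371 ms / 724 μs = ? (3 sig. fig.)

(371 × 10^-3) / (724 × 10^-6) = 0.5124 × 10^3

512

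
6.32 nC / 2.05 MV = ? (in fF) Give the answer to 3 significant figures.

(6.32 × 10^-9) / (2.05 × 10^6) = 3.0829 × 10^-15 F

3.08 fF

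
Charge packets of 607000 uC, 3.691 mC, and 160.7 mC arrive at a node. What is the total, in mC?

771.391 mC

In mC:
  607000 uC = 607000 × 10⁻³ mC = 607
  3.691 mC → 3.691
  160.7 mC → 160.7
Sum: 607 + 3.691 + 160.7 = 771.391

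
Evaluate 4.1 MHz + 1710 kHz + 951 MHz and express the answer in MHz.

In MHz:
  4.1 MHz → 4.1
  1710 kHz = 1710e-3 MHz = 1.71
  951 MHz → 951
Sum: 4.1 + 1.71 + 951 = 956.81

956.81 MHz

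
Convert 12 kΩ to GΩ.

0.000012 GΩ

kilo = 10^3, giga = 10^9; factor is 10^-6.
12 × 10^-6 = 0.000012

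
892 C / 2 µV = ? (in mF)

446000000000 mF

(892) / (2 × 10⁻⁶) = 446 × 10⁶ F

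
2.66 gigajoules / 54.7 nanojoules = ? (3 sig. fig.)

48600000000000000

(2.66 × 10⁹) / (54.7 × 10⁻⁹) = 0.04863 × 10¹⁸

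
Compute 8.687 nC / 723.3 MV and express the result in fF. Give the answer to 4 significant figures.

(8.687 × 10^-9) / (723.3 × 10^6) = 0.0120102 × 10^-15 F

0.01201 fF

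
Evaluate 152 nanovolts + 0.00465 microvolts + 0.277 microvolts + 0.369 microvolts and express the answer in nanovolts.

In nanovolts:
  152 nanovolts → 152
  0.00465 microvolts = 0.00465 × 10^3 nanovolts = 4.65
  0.277 microvolts = 0.277 × 10^3 nanovolts = 277
  0.369 microvolts = 0.369 × 10^3 nanovolts = 369
Sum: 152 + 4.65 + 277 + 369 = 802.65

802.65 nanovolts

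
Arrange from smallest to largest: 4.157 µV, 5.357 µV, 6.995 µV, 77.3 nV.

77.3 nV < 4.157 µV < 5.357 µV < 6.995 µV

4.157 µV = 0.000004157 V
5.357 µV = 0.000005357 V
6.995 µV = 0.000006995 V
77.3 nV = 0.0000000773 V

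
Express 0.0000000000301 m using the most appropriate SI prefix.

30.1 pm

= 30.1 × 10^-12 m; 10^-12 is pico.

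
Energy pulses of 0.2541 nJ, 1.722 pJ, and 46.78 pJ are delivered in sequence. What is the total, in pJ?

302.602 pJ

In pJ:
  0.2541 nJ = 0.2541 × 10^3 pJ = 254.1
  1.722 pJ → 1.722
  46.78 pJ → 46.78
Sum: 254.1 + 1.722 + 46.78 = 302.602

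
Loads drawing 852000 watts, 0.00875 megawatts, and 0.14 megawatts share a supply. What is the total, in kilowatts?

In kilowatts:
  852000 watts = 852000 × 10^-3 kilowatts = 852
  0.00875 megawatts = 0.00875 × 10^3 kilowatts = 8.75
  0.14 megawatts = 0.14 × 10^3 kilowatts = 140
Sum: 852 + 8.75 + 140 = 1000.75

1000.75 kilowatts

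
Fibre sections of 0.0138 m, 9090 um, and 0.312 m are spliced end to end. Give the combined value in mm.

In mm:
  0.0138 m = 0.0138 × 10^3 mm = 13.8
  9090 um = 9090 × 10^-3 mm = 9.09
  0.312 m = 0.312 × 10^3 mm = 312
Sum: 13.8 + 9.09 + 312 = 334.89

334.89 mm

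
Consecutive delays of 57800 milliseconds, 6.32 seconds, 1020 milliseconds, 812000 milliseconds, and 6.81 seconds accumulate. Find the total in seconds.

In seconds:
  57800 milliseconds = 57800 × 10⁻³ seconds = 57.8
  6.32 seconds → 6.32
  1020 milliseconds = 1020 × 10⁻³ seconds = 1.02
  812000 milliseconds = 812000 × 10⁻³ seconds = 812
  6.81 seconds → 6.81
Sum: 57.8 + 6.32 + 1.02 + 812 + 6.81 = 883.95

883.95 seconds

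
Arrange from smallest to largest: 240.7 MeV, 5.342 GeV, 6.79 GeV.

240.7 MeV = 240700000 eV
5.342 GeV = 5342000000 eV
6.79 GeV = 6790000000 eV

240.7 MeV < 5.342 GeV < 6.79 GeV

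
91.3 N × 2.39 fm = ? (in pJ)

0.218207 pJ

91.3 × 2.39 × 10⁻¹⁵ = 218.207 × 10⁻¹⁵ J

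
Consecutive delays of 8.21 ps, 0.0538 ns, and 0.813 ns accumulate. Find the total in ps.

875.01 ps

In ps:
  8.21 ps → 8.21
  0.0538 ns = 0.0538 × 10³ ps = 53.8
  0.813 ns = 0.813 × 10³ ps = 813
Sum: 8.21 + 53.8 + 813 = 875.01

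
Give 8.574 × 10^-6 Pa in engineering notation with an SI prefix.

8.574 uPa

= 8.574 × 10^-6 Pa; 10^-6 is micro.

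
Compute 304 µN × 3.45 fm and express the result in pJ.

0.0000010488 pJ

304 × 10⁻⁶ × 3.45 × 10⁻¹⁵ = 1048.8 × 10⁻²¹ J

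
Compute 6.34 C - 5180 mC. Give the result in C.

1.16 C

In C:
  6.34 C → 6.34
  5180 mC = 5180 × 10^-3 C = 5.18
Difference: 6.34 - 5.18 = 1.16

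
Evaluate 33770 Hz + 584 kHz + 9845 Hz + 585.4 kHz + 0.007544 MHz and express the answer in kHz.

1220.559 kHz

In kHz:
  33770 Hz = 33770 × 10^-3 kHz = 33.77
  584 kHz → 584
  9845 Hz = 9845 × 10^-3 kHz = 9.845
  585.4 kHz → 585.4
  0.007544 MHz = 0.007544 × 10^3 kHz = 7.544
Sum: 33.77 + 584 + 9.845 + 585.4 + 7.544 = 1220.559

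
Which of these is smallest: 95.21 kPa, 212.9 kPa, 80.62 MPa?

95.21 kPa = 95210 Pa
212.9 kPa = 212900 Pa
80.62 MPa = 80620000 Pa

95.21 kPa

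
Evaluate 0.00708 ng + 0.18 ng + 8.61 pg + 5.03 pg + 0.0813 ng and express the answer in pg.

282.02 pg

In pg:
  0.00708 ng = 0.00708 × 10³ pg = 7.08
  0.18 ng = 0.18 × 10³ pg = 180
  8.61 pg → 8.61
  5.03 pg → 5.03
  0.0813 ng = 0.0813 × 10³ pg = 81.3
Sum: 7.08 + 180 + 8.61 + 5.03 + 81.3 = 282.02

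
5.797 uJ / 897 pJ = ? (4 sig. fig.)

6463

(5.797 × 10⁻⁶) / (897 × 10⁻¹²) = 0.0064627 × 10⁶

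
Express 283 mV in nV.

milli = 10^-3, nano = 10^-9; factor is 10^6.
283 × 10^6 = 283000000

283000000 nV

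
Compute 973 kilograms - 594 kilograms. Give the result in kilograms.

In kilograms:
  973 kilograms → 973
  594 kilograms → 594
Difference: 973 - 594 = 379

379 kilograms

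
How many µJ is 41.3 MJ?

41300000000000 µJ

mega = 10^6, micro = 10^-6; factor is 10^12.
41.3 × 10^12 = 41300000000000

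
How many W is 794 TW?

tera = 10¹², (no prefix) = 10⁰; factor is 10¹².
794 × 10¹² = 794000000000000

794000000000000 W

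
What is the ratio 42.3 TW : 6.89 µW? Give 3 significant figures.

(42.3 × 10¹²) / (6.89 × 10⁻⁶) = 6.139 × 10¹⁸

6140000000000000000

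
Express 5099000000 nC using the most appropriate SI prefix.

= 5.099 C; mantissa already in [1, 1000).

5.099 C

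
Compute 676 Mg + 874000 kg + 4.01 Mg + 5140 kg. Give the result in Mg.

In Mg:
  676 Mg → 676
  874000 kg = 874000 × 10⁻³ Mg = 874
  4.01 Mg → 4.01
  5140 kg = 5140 × 10⁻³ Mg = 5.14
Sum: 676 + 874 + 4.01 + 5.14 = 1559.15

1559.15 Mg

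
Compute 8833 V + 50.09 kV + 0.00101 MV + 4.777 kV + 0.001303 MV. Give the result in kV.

In kV:
  8833 V = 8833 × 10⁻³ kV = 8.833
  50.09 kV → 50.09
  0.00101 MV = 0.00101 × 10³ kV = 1.01
  4.777 kV → 4.777
  0.001303 MV = 0.001303 × 10³ kV = 1.303
Sum: 8.833 + 50.09 + 1.01 + 4.777 + 1.303 = 66.013

66.013 kV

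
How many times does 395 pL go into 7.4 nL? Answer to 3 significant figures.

18.7

(7.4e-9) / (395e-12) = 0.01873e3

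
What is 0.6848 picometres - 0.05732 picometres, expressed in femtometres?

In femtometres:
  0.6848 picometres = 0.6848 × 10^3 femtometres = 684.8
  0.05732 picometres = 0.05732 × 10^3 femtometres = 57.32
Difference: 684.8 - 57.32 = 627.48

627.48 femtometres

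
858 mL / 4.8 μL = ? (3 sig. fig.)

179000

(858e-3) / (4.8e-6) = 178.8e3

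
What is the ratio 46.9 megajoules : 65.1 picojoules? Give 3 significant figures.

720000000000000000

(46.9 × 10^6) / (65.1 × 10^-12) = 0.7204 × 10^18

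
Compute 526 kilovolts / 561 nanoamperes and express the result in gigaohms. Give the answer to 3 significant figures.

938 gigaohms

(526 × 10^3) / (561 × 10^-9) = 0.93761 × 10^12 Ω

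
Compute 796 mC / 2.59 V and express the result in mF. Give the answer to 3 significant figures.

(796 × 10⁻³) / (2.59) = 307.34 × 10⁻³ F

307 mF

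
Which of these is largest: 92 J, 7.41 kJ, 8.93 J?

7.41 kJ

92 J = 92 J
7.41 kJ = 7410 J
8.93 J = 8.93 J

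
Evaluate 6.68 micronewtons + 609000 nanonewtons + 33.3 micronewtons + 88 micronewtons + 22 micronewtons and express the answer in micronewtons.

758.98 micronewtons

In micronewtons:
  6.68 micronewtons → 6.68
  609000 nanonewtons = 609000 × 10⁻³ micronewtons = 609
  33.3 micronewtons → 33.3
  88 micronewtons → 88
  22 micronewtons → 22
Sum: 6.68 + 609 + 33.3 + 88 + 22 = 758.98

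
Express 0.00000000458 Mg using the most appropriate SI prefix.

4.58 mg

= 4.58 × 10^-3 g; 10^-3 is milli.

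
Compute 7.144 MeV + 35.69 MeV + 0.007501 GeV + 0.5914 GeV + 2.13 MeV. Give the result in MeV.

In MeV:
  7.144 MeV → 7.144
  35.69 MeV → 35.69
  0.007501 GeV = 0.007501 × 10^3 MeV = 7.501
  0.5914 GeV = 0.5914 × 10^3 MeV = 591.4
  2.13 MeV → 2.13
Sum: 7.144 + 35.69 + 7.501 + 591.4 + 2.13 = 643.865

643.865 MeV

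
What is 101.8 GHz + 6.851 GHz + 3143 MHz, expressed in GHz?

In GHz:
  101.8 GHz → 101.8
  6.851 GHz → 6.851
  3143 MHz = 3143 × 10⁻³ GHz = 3.143
Sum: 101.8 + 6.851 + 3.143 = 111.794

111.794 GHz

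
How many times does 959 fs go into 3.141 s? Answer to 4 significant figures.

(3.141) / (959e-15) = 0.0032753e15

3275000000000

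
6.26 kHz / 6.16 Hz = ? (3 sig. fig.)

1020

(6.26 × 10³) / (6.16) = 1.016 × 10³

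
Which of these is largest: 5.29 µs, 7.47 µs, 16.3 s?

16.3 s

5.29 µs = 0.00000529 s
7.47 µs = 0.00000747 s
16.3 s = 16.3 s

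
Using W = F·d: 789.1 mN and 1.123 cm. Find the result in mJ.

789.1 × 10⁻³ × 1.123 × 10⁻² = 886.1593 × 10⁻⁵ J

8.861593 mJ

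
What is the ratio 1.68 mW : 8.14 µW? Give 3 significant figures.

206

(1.68 × 10^-3) / (8.14 × 10^-6) = 0.2064 × 10^3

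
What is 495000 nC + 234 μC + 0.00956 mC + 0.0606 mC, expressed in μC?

799.16 μC

In μC:
  495000 nC = 495000e-3 μC = 495
  234 μC → 234
  0.00956 mC = 0.00956e3 μC = 9.56
  0.0606 mC = 0.0606e3 μC = 60.6
Sum: 495 + 234 + 9.56 + 60.6 = 799.16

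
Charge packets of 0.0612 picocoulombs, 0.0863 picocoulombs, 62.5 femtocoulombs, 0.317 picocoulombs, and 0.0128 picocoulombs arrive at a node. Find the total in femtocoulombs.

In femtocoulombs:
  0.0612 picocoulombs = 0.0612 × 10³ femtocoulombs = 61.2
  0.0863 picocoulombs = 0.0863 × 10³ femtocoulombs = 86.3
  62.5 femtocoulombs → 62.5
  0.317 picocoulombs = 0.317 × 10³ femtocoulombs = 317
  0.0128 picocoulombs = 0.0128 × 10³ femtocoulombs = 12.8
Sum: 61.2 + 86.3 + 62.5 + 317 + 12.8 = 539.8

539.8 femtocoulombs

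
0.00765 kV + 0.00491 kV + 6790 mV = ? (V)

19.35 V

In V:
  0.00765 kV = 0.00765 × 10³ V = 7.65
  0.00491 kV = 0.00491 × 10³ V = 4.91
  6790 mV = 6790 × 10⁻³ V = 6.79
Sum: 7.65 + 4.91 + 6.79 = 19.35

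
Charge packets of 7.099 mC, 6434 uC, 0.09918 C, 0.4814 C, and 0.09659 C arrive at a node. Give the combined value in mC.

In mC:
  7.099 mC → 7.099
  6434 uC = 6434 × 10⁻³ mC = 6.434
  0.09918 C = 0.09918 × 10³ mC = 99.18
  0.4814 C = 0.4814 × 10³ mC = 481.4
  0.09659 C = 0.09659 × 10³ mC = 96.59
Sum: 7.099 + 6.434 + 99.18 + 481.4 + 96.59 = 690.703

690.703 mC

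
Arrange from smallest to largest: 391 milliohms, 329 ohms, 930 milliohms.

391 milliohms = 0.391 ohms
329 ohms = 329 ohms
930 milliohms = 0.93 ohms

391 milliohms < 930 milliohms < 329 ohms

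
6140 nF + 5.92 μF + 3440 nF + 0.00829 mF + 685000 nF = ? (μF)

In μF:
  6140 nF = 6140e-3 μF = 6.14
  5.92 μF → 5.92
  3440 nF = 3440e-3 μF = 3.44
  0.00829 mF = 0.00829e3 μF = 8.29
  685000 nF = 685000e-3 μF = 685
Sum: 6.14 + 5.92 + 3.44 + 8.29 + 685 = 708.79

708.79 μF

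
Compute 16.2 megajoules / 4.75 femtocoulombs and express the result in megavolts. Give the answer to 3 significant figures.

3410000000000000 megavolts

(16.2 × 10^6) / (4.75 × 10^-15) = 3.4105 × 10^21 V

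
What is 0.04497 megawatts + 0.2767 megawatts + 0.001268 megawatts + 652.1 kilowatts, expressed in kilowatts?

In kilowatts:
  0.04497 megawatts = 0.04497 × 10^3 kilowatts = 44.97
  0.2767 megawatts = 0.2767 × 10^3 kilowatts = 276.7
  0.001268 megawatts = 0.001268 × 10^3 kilowatts = 1.268
  652.1 kilowatts → 652.1
Sum: 44.97 + 276.7 + 1.268 + 652.1 = 975.038

975.038 kilowatts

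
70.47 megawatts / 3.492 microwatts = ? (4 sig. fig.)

(70.47e6) / (3.492e-6) = 20.18e12

20180000000000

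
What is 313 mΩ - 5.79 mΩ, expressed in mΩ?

307.21 mΩ

In mΩ:
  313 mΩ → 313
  5.79 mΩ → 5.79
Difference: 313 - 5.79 = 307.21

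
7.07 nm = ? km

nano = 1e-9, kilo = 1e3; factor is 1e-12.
7.07 × 1e-12 = 0.00000000000707

0.00000000000707 km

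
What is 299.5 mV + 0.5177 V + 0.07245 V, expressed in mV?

889.65 mV

In mV:
  299.5 mV → 299.5
  0.5177 V = 0.5177 × 10^3 mV = 517.7
  0.07245 V = 0.07245 × 10^3 mV = 72.45
Sum: 299.5 + 517.7 + 72.45 = 889.65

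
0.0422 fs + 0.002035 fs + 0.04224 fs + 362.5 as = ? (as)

448.975 as

In as:
  0.0422 fs = 0.0422e3 as = 42.2
  0.002035 fs = 0.002035e3 as = 2.035
  0.04224 fs = 0.04224e3 as = 42.24
  362.5 as → 362.5
Sum: 42.2 + 2.035 + 42.24 + 362.5 = 448.975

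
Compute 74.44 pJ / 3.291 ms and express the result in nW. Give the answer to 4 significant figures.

(74.44 × 10⁻¹²) / (3.291 × 10⁻³) = 22.6193 × 10⁻⁹ W

22.62 nW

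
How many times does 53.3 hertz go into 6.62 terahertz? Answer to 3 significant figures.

124000000000

(6.62 × 10¹²) / (53.3) = 0.1242 × 10¹²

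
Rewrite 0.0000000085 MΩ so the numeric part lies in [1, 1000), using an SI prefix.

8.5 mΩ

= 8.5 × 10^-3 Ω; 10^-3 is milli.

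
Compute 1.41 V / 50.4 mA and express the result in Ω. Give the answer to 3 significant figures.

28.0 Ω

(1.41) / (50.4e-3) = 0.027976e3 Ω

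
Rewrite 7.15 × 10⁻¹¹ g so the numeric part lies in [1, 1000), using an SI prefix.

= 71.5 × 10⁻¹² g; 10⁻¹² is pico.

71.5 pg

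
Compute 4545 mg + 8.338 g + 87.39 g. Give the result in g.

In g:
  4545 mg = 4545e-3 g = 4.545
  8.338 g → 8.338
  87.39 g → 87.39
Sum: 4.545 + 8.338 + 87.39 = 100.273

100.273 g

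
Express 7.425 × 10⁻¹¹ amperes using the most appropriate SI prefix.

= 74.25 × 10⁻¹² amperes; 10⁻¹² is pico.

74.25 picoamperes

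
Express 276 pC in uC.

0.000276 uC

pico = 1e-12, micro = 1e-6; factor is 1e-6.
276 × 1e-6 = 0.000276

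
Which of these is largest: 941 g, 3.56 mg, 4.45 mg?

941 g = 941 g
3.56 mg = 0.00356 g
4.45 mg = 0.00445 g

941 g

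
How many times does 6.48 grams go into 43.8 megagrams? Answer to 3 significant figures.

6760000

(43.8 × 10^6) / (6.48) = 6.759 × 10^6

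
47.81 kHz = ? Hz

kilo = 10^3, (no prefix) = 10^0; factor is 10^3.
47.81 × 10^3 = 47810

47810 Hz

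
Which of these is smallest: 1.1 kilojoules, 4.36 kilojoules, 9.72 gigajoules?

1.1 kilojoules

1.1 kilojoules = 1100 joules
4.36 kilojoules = 4360 joules
9.72 gigajoules = 9720000000 joules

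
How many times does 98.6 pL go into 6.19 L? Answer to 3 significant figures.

(6.19) / (98.6 × 10^-12) = 0.06278 × 10^12

62800000000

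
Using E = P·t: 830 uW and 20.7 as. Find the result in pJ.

830e-6 × 20.7e-18 = 17181e-24 J

0.000000017181 pJ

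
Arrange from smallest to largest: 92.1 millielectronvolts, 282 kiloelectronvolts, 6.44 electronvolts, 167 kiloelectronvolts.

92.1 millielectronvolts < 6.44 electronvolts < 167 kiloelectronvolts < 282 kiloelectronvolts

92.1 millielectronvolts = 0.0921 electronvolts
282 kiloelectronvolts = 282000 electronvolts
6.44 electronvolts = 6.44 electronvolts
167 kiloelectronvolts = 167000 electronvolts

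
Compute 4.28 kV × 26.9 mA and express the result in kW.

0.115132 kW

4.28e3 × 26.9e-3 = 115.132 W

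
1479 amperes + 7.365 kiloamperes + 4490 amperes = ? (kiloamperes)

In kiloamperes:
  1479 amperes = 1479e-3 kiloamperes = 1.479
  7.365 kiloamperes → 7.365
  4490 amperes = 4490e-3 kiloamperes = 4.49
Sum: 1.479 + 7.365 + 4.49 = 13.334

13.334 kiloamperes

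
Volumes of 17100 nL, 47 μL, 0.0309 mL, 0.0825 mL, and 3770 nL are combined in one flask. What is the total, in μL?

181.27 μL

In μL:
  17100 nL = 17100e-3 μL = 17.1
  47 μL → 47
  0.0309 mL = 0.0309e3 μL = 30.9
  0.0825 mL = 0.0825e3 μL = 82.5
  3770 nL = 3770e-3 μL = 3.77
Sum: 17.1 + 47 + 30.9 + 82.5 + 3.77 = 181.27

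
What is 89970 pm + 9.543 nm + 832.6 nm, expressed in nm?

932.113 nm

In nm:
  89970 pm = 89970 × 10^-3 nm = 89.97
  9.543 nm → 9.543
  832.6 nm → 832.6
Sum: 89.97 + 9.543 + 832.6 = 932.113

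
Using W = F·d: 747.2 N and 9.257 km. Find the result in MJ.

747.2 × 9.257e3 = 6916.8304e3 J

6.9168304 MJ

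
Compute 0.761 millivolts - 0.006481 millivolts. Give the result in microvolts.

754.519 microvolts

In microvolts:
  0.761 millivolts = 0.761e3 microvolts = 761
  0.006481 millivolts = 0.006481e3 microvolts = 6.481
Difference: 761 - 6.481 = 754.519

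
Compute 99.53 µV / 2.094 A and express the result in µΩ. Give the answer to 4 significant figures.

47.53 µΩ

(99.53e-6) / (2.094) = 47.531e-6 Ω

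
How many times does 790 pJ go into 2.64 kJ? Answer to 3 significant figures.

(2.64 × 10^3) / (790 × 10^-12) = 0.003342 × 10^15

3340000000000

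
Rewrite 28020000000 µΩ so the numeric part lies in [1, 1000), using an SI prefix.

28.02 kΩ

= 28.02 × 10^3 Ω; 10^3 is kilo.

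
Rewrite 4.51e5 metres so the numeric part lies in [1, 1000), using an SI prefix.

451 kilometres

= 451e3 metres; 1e3 is kilo.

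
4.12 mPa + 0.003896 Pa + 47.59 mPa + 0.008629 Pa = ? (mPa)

In mPa:
  4.12 mPa → 4.12
  0.003896 Pa = 0.003896 × 10³ mPa = 3.896
  47.59 mPa → 47.59
  0.008629 Pa = 0.008629 × 10³ mPa = 8.629
Sum: 4.12 + 3.896 + 47.59 + 8.629 = 64.235

64.235 mPa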